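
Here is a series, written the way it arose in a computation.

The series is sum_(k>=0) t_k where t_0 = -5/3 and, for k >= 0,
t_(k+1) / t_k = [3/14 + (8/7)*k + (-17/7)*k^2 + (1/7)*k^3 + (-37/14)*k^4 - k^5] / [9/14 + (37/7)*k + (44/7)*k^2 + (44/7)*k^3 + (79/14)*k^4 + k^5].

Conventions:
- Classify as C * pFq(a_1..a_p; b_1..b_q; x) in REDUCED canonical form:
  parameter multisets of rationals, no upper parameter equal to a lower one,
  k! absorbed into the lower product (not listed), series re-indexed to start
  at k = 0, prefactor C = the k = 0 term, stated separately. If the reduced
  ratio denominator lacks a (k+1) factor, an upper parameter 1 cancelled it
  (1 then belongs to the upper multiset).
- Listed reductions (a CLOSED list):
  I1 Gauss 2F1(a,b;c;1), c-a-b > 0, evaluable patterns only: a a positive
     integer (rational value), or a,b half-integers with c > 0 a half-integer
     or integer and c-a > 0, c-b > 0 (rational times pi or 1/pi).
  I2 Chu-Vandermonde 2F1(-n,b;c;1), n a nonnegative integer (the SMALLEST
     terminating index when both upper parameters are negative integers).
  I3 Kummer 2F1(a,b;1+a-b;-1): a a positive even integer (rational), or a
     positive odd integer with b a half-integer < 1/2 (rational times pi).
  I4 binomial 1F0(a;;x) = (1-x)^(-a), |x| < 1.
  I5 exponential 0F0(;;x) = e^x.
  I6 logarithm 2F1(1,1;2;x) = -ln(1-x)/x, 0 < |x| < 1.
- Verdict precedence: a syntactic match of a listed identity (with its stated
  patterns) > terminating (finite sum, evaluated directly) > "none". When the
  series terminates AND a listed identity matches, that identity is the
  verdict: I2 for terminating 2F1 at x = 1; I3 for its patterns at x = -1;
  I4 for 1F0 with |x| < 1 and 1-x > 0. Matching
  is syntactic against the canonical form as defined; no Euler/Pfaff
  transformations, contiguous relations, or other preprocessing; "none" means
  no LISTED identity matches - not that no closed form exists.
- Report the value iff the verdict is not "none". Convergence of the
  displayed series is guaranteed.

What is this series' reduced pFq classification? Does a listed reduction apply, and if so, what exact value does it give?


Canonical form: C = -5/3 times 2F1 with upper {-1/2, 3}, lower {9/2}, x = -1. Verdict: Kummer (I3) applies (x = -1; c = 9/2 equals 1+a-b for upper {-1/2, 3}: listed pattern). Sum: (-175/256) * pi.

Structural cue: from the first term -5/3: factor the ratio over Q (prefactor -5/3): negated roots = parameters.
Consecutive-term ratio: r(k) = (-1) * (k-1/2) (k+3) / [(k+9/2) (k+1)] - rational in k. x = (-1); t_0 = -5/3; negate the roots.


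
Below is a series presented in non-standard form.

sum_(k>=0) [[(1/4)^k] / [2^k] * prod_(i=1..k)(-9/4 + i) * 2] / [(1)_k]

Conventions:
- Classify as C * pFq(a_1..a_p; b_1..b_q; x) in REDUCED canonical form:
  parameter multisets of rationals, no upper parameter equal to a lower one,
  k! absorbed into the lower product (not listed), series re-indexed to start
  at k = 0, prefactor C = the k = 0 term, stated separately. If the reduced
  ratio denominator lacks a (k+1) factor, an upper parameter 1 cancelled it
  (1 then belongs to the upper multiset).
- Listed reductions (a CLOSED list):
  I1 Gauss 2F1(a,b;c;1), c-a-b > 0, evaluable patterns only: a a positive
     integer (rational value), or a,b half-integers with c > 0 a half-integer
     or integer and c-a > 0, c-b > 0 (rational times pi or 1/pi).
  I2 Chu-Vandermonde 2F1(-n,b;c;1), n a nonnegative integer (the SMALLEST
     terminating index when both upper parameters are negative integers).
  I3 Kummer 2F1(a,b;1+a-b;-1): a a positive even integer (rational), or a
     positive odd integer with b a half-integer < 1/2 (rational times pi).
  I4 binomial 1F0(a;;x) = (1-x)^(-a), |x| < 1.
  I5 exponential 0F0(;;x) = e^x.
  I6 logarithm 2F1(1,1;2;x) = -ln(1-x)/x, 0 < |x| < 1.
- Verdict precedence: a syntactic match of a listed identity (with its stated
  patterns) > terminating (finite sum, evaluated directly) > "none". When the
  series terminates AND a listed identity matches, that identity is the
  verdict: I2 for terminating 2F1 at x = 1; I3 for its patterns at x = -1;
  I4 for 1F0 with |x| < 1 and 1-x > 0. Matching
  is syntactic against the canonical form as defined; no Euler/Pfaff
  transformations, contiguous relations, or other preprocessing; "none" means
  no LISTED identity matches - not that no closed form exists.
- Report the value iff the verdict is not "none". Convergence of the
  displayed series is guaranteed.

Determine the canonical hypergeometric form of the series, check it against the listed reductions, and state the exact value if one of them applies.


Classification (C = 2): 1F0 with upper {-5/4}, lower {-}, argument x = 1/8. Verdict: binomial (I4) fires (the 1F0 binomial series: exponent 5/4, x = 1/8). Exact value: 2 * (7/8)^(5/4).

Structural cue: x = (1/8) and (1)_k (C = 2) is k! itself.
Adjacent-term ratio: r(k) = (1/8) * (k-5/4) / [(k+1)] ; factor over Q: parameters, x = (1/8), and C = 2.


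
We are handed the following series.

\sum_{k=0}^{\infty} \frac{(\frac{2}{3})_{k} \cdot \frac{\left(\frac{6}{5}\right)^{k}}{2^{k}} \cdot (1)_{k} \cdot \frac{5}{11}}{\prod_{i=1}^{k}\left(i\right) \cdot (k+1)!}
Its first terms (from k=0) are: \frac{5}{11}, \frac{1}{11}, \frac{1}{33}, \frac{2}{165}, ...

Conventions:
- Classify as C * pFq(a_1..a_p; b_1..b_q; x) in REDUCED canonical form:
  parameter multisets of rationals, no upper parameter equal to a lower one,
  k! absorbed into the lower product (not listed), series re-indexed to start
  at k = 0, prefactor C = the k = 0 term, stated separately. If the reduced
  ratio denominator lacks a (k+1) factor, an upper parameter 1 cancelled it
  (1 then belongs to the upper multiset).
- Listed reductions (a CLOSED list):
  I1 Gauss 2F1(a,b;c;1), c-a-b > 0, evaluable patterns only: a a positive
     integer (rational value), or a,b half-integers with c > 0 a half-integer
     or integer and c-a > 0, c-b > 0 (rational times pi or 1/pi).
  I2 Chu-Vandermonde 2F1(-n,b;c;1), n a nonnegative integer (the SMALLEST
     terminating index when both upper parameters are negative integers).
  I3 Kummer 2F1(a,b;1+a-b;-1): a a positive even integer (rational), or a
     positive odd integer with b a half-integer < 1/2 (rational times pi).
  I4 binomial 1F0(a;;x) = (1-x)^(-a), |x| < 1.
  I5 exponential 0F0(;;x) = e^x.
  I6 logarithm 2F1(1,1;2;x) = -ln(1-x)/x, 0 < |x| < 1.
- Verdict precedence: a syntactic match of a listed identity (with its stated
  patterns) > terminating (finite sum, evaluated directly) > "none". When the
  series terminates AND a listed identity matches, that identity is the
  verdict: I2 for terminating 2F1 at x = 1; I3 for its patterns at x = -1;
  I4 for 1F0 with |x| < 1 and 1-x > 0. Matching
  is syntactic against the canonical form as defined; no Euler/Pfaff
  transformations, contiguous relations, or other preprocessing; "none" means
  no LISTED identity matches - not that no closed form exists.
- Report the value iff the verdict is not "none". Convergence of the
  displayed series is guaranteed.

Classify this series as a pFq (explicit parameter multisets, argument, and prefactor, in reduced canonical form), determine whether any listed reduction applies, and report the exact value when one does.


With C = \frac{5}{11}: the canonical form is 2F1(\frac{2}{3}, 1; 2; \frac{3}{5}). Verdict: none (x = \frac{3}{5}): each listed identity misses the multisets {\frac{2}{3}, 1} ; {2}.

The tell: t_0 being \frac{5}{11}, the product of the first k integers (C = 5/11) is k!.
Consecutive-term ratio: r(k) = \frac{3}{5} * (k+\frac{2}{3}) (k+1) / [(k+2) (k+1)] - rational; roots negated = parameters, x = \frac{3}{5}, C = \frac{5}{11}.


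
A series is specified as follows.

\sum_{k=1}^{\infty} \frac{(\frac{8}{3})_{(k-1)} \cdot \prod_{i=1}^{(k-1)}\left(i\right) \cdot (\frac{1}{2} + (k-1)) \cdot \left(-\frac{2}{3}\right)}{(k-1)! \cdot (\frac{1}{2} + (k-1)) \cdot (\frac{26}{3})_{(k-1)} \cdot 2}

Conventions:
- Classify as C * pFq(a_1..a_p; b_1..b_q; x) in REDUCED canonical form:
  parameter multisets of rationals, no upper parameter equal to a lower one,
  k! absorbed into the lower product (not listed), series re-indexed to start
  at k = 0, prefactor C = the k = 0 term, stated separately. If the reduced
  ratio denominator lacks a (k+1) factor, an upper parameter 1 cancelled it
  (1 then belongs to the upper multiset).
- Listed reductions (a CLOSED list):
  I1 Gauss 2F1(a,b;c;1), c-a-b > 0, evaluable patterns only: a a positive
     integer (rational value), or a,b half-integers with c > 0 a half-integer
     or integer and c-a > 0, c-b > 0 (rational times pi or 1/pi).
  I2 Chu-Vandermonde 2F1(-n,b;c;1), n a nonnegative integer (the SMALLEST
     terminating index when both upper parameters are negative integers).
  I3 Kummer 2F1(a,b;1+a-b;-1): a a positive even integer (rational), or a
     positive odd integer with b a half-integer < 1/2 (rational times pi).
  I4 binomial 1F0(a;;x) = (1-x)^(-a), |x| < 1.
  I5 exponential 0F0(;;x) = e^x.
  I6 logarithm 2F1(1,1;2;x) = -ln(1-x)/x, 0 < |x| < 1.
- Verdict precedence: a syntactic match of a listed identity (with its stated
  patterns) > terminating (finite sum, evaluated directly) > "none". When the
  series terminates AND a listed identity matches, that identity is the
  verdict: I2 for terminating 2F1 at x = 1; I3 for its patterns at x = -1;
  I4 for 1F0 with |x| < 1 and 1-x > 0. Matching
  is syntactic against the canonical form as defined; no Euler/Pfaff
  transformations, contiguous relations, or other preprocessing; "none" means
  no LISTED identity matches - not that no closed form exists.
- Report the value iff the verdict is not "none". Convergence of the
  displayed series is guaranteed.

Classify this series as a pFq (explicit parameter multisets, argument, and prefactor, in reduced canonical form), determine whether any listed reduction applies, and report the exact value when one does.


Classification (C = -\frac{1}{3}): 2F1 with upper {1, \frac{8}{3}}, lower {\frac{26}{3}}, argument x = 1. Verdict at x = 1: Gauss (I1, integer-parameter pattern) matches (x = 1: the Gamma ratio telescopes since c-a-b = 5 > 0 and a = 1 in Z>0). Exact value: -\frac{23}{45}.

First insight: x = 1 and striking the common factor k + 1/2 reduces the term (C = -1/3, x = 1).
Adjacent-term ratio: r(k) = 1 * (k+1) (k+\frac{8}{3}) / [(k+\frac{26}{3}) (k+1)] - rational; roots negated = parameters, x = 1, C = -\frac{1}{3}.


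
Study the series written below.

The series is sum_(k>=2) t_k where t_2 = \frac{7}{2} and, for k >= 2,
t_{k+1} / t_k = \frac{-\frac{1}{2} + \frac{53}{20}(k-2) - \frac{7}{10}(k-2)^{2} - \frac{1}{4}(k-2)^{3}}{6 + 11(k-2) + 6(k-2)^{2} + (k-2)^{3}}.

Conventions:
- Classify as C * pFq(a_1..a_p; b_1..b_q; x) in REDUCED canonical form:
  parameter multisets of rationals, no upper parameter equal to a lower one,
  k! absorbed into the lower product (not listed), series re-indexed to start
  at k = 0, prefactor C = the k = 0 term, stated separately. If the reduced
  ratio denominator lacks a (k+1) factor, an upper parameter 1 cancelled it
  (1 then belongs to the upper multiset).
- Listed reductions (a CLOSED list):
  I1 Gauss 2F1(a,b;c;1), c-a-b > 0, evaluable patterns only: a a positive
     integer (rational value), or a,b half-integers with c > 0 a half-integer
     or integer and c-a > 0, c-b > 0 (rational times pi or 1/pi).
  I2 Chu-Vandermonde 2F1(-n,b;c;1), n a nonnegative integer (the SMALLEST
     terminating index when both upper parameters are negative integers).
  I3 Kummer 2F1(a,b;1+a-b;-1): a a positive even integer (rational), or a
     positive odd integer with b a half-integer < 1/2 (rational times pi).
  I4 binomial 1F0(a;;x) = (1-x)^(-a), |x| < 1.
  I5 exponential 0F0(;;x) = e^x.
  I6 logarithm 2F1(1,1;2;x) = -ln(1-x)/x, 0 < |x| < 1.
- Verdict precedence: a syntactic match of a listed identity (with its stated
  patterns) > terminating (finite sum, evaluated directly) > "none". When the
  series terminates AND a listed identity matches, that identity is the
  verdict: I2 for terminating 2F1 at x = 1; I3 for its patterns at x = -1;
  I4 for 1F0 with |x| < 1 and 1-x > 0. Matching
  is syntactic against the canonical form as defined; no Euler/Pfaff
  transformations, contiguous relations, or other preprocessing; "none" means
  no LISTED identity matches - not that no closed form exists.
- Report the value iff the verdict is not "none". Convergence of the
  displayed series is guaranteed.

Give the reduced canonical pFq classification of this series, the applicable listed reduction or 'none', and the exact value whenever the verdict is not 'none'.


Prefactor \frac{7}{2}, argument -\frac{1}{4}: 3F2 with upper {-2, -\frac{1}{5}, 5} over lower {2, 3}. Verdict: terminating - no listed pattern fits, but -2 in the upper list cuts the series at k = 2; direct evaluation. Value: \frac{511}{160}.

Structural cue: with t_0 = \frac{7}{2}, factor the ratio over Q (C = 7/2, x = -1/4): negated roots = parameters.
Step ratio: r(k) = -\frac{1}{4} * (k-2) (k-\frac{1}{5}) (k+5) / [(k+2) (k+3) (k+1)] - rational; roots negated = parameters, x = -\frac{1}{4}, C = \frac{7}{2}.


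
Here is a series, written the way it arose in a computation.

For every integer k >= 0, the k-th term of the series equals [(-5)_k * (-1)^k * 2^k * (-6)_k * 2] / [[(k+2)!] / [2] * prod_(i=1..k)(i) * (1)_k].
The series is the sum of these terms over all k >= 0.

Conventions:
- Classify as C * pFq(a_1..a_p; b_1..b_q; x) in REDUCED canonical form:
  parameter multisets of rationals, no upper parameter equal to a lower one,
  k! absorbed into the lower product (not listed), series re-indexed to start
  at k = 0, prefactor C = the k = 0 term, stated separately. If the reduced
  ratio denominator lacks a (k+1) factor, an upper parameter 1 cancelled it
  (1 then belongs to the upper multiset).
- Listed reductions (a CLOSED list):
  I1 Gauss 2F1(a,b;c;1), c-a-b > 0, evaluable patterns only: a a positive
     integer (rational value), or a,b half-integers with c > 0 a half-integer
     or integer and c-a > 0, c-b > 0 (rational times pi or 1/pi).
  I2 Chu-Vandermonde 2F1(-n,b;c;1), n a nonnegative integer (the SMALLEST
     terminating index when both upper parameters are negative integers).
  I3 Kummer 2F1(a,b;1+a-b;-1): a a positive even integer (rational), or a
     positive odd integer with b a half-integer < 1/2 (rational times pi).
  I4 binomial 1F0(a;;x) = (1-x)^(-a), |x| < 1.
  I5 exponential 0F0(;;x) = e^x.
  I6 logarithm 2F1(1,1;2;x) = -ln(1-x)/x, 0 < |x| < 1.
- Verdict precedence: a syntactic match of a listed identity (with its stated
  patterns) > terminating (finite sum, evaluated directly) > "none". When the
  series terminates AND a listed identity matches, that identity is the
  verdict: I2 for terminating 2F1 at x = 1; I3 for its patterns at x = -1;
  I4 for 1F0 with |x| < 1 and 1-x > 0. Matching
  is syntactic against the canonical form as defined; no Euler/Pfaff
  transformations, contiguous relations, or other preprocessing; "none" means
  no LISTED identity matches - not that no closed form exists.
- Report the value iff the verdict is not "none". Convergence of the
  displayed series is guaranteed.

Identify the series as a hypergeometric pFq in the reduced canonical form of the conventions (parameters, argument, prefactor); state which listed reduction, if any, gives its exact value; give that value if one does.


At argument -2: a 2F2 with upper {-6, -5}, lower {1, 3}, scaled by C = 2. Verdict: terminating - upper parameter -5 makes this a finite sum (last index 5), evaluated exactly. Its exact value is 1594/105.

Key step: t_0 = 2 here, and the denominator's factorial ratio (C = 2) is a lower Pochhammer.
Consecutive-term ratio: r(k) = (-2) * (k-6) (k-5) / [(k+1) (k+3) (k+1)] - rational in k, leading ratio (-2); with t_0 = 2, classification follows.


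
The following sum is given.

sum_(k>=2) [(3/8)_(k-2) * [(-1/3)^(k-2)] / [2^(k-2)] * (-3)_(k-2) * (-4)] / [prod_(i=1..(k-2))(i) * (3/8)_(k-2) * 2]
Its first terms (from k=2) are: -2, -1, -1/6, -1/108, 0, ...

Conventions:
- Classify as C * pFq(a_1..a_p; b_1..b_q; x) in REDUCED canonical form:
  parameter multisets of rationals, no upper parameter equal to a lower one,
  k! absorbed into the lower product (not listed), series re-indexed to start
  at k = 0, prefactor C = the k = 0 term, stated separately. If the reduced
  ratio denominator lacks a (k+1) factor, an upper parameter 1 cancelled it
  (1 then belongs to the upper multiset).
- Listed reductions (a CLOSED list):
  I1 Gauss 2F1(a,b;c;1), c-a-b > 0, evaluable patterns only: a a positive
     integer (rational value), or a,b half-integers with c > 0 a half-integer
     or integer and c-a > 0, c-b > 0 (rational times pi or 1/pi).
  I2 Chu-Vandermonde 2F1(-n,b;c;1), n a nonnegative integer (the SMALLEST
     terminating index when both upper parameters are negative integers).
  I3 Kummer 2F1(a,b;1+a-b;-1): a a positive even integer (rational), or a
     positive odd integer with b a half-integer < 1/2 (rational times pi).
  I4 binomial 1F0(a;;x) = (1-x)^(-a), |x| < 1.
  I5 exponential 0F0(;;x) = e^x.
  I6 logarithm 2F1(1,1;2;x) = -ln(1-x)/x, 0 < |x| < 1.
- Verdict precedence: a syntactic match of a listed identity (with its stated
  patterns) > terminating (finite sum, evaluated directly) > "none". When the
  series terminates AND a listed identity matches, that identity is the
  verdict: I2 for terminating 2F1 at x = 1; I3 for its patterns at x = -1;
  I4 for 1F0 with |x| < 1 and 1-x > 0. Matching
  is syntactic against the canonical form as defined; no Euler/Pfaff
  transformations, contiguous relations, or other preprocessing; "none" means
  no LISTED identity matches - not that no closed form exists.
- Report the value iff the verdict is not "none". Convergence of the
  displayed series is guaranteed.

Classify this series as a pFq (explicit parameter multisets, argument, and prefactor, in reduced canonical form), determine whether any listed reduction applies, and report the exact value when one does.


At argument -1/6: a 1F0 with upper {-3}, lower {-}, scaled by C = -2. Verdict (x = -1/6): binomial (I4) applies (the 1F0 binomial series: exponent 3, x = -1/6). Exact value: -343/108.

First insight: x = (-1/6) and the constant factors (C = -2, x = -1/6) combine into one prefactor.
Adjacent-term ratio: r(k) = (-1/6) * (k-3) / [(k+1)] - poly over poly, x = (-1/6) from leading terms; C = -2 at k = 0.


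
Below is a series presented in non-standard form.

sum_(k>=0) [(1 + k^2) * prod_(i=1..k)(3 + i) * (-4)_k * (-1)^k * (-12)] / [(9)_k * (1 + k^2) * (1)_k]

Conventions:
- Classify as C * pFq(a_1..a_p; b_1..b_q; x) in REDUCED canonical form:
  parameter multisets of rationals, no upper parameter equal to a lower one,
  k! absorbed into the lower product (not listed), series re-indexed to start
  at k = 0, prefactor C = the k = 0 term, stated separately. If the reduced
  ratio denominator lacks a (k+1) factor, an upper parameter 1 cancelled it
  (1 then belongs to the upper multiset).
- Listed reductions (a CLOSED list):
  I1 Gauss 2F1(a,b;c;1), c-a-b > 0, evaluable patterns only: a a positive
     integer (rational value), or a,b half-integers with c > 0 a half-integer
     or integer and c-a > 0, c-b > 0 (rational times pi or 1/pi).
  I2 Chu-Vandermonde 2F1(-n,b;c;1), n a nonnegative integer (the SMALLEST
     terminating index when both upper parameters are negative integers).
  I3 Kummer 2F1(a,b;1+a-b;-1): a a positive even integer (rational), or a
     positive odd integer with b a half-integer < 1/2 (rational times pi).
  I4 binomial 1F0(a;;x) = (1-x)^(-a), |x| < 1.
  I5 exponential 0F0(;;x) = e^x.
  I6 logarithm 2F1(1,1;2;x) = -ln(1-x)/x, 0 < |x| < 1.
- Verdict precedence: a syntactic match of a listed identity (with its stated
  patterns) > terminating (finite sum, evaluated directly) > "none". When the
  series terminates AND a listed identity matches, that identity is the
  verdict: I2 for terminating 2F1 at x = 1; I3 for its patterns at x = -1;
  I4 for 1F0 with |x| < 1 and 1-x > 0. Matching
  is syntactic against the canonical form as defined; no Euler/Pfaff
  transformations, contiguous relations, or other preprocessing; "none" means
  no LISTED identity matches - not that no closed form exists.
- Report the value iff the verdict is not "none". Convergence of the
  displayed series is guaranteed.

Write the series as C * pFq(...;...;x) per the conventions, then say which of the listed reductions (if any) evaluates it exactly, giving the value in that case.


Prefactor -12, argument -1: 2F1 with upper {-4, 4} over lower {9}. Verdict: Kummer (I3) fires (x = -1; c = 9 equals 1+a-b for upper {-4, 4}: listed pattern). Exact value: -56.

Key observation: from the first term -12: the running product (prefactor -12) telescopes to a rising factorial.
Term ratio: r(k) = (-1) * (k-4) (k+4) / [(k+9) (k+1)] - rational; roots negated = parameters, x = (-1), C = -12.


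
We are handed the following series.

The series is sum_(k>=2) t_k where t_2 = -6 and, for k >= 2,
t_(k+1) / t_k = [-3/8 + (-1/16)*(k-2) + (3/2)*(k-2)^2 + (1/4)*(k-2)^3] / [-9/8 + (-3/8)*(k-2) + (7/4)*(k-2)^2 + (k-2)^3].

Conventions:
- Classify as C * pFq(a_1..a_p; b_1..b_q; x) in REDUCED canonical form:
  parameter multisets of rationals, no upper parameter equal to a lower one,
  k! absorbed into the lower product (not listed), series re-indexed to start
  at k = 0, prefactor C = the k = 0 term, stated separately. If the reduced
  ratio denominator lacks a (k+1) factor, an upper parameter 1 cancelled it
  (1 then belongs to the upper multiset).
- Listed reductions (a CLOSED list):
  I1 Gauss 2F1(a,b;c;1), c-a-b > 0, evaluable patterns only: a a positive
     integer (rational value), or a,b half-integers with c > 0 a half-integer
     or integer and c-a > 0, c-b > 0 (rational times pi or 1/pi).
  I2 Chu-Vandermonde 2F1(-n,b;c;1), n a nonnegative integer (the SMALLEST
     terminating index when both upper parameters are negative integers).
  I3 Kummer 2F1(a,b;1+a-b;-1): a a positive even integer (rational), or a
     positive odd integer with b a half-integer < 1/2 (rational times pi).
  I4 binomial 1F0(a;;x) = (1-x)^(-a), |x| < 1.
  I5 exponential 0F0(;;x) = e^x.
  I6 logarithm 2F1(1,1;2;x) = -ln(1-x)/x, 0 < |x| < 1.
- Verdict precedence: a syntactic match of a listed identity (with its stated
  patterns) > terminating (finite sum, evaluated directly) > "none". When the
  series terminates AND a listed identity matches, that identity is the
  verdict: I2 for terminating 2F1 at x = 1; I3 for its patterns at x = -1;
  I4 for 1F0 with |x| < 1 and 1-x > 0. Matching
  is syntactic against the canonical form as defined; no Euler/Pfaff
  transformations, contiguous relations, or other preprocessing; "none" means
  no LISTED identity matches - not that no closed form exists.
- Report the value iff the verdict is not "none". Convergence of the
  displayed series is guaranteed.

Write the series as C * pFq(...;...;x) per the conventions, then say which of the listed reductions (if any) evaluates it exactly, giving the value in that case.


First insight: t_0 = -6 here, and roots of the ratio polynomials (prefactor -6) are the negated parameters.
Term ratio: r(k) = (1/4) * (k-1/2) (k+1/2) (k+6) / [(k-3/4) (k+3/2) (k+1)] - rational in k. x = (1/4); t_0 = -6; negate the roots.

Prefactor -6, argument 1/4: 3F2 with upper {-1/2, 1/2, 6} over lower {-3/4, 3/2}. Verdict: none here - no I1-I6 shape fits x = 1/4 with lower {-3/4, 3/2}.


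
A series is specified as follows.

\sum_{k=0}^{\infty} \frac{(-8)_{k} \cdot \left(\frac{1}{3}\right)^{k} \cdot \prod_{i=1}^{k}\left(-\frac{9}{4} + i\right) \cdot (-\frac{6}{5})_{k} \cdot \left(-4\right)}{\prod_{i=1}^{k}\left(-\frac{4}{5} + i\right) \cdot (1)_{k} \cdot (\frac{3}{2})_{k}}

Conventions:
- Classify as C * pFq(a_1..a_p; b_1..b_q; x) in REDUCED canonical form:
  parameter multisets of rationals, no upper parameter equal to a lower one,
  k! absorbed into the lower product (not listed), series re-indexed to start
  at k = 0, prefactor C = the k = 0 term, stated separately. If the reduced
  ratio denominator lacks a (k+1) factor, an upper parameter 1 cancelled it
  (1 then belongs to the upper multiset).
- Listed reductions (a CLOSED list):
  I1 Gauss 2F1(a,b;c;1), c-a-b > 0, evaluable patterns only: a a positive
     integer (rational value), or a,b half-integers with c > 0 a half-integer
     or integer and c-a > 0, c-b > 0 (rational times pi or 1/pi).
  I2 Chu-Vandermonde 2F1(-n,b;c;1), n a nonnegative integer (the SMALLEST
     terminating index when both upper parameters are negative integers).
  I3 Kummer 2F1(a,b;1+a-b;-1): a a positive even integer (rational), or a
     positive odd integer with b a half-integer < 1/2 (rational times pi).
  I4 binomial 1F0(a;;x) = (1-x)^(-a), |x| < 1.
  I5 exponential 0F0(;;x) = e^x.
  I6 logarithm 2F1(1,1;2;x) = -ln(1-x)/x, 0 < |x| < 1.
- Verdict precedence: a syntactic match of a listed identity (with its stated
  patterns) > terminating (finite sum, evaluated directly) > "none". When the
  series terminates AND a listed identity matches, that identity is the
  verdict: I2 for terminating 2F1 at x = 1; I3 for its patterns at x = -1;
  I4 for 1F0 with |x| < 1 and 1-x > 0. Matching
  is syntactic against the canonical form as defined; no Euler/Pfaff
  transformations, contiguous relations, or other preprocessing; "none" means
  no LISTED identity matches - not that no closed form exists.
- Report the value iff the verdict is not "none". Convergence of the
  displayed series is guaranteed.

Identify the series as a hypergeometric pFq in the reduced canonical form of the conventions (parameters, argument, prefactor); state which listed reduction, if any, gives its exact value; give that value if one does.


Structural cue: from the first term -4: the lower running product (C = -4, x = 1/3) is a rising factorial.
Adjacent-term ratio: r(k) = \frac{1}{3} * (k-8) (k-\frac{5}{4}) (k-\frac{6}{5}) / [(k+\frac{1}{5}) (k+\frac{3}{2}) (k+1)] - rational; roots negated = parameters, x = \frac{1}{3}, C = -4.

With C = -4: the canonical form is 3F2(-8, -\frac{5}{4}, -\frac{6}{5}; \frac{1}{5}, \frac{3}{2}; \frac{1}{3}). Verdict: terminating - upper parameter -8 makes this a finite sum (last index 8), evaluated exactly. Sum: \frac{27537639542201}{569598936192}.


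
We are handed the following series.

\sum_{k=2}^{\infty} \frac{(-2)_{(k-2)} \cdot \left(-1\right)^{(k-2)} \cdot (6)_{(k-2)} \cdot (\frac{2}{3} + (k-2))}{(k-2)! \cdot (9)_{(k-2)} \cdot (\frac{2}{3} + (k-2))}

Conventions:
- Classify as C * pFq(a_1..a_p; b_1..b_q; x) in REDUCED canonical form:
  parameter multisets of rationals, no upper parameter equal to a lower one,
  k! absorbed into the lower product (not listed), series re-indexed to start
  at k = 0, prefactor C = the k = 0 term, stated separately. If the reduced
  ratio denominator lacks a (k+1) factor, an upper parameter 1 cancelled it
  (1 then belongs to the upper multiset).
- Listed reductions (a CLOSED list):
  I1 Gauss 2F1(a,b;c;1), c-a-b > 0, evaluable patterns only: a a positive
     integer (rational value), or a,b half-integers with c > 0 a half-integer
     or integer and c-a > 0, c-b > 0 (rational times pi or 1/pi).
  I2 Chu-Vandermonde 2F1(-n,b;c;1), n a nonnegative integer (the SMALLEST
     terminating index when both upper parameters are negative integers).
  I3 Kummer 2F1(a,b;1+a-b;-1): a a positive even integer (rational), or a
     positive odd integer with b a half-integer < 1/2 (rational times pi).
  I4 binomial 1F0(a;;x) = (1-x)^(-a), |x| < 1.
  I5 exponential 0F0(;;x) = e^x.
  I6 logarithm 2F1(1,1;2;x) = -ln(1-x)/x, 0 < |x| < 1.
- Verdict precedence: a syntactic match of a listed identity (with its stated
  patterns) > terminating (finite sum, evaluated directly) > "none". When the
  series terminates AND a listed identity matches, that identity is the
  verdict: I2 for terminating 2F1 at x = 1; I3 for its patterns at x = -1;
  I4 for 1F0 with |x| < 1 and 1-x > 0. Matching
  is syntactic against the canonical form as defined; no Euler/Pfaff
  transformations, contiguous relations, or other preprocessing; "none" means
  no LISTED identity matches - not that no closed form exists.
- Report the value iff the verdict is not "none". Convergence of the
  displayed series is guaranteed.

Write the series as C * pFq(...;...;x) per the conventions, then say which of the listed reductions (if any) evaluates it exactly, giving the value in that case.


With C = 1: the canonical form is 2F1(-2, 6; 9; -1). Verdict: Kummer's theorem (I3) fires (x = -1; c = 9 equals 1+a-b for upper {-2, 6}: listed pattern). Exact value: \frac{14}{5}.

Key step: from the first term 1: the factor k + 2/3 cancels (top and bottom), leaving prefactor 1.
Ratio: r(k) = -1 * (k-2) (k+6) / [(k+9) (k+1)] - poly over poly, x = -1 from leading terms; C = 1 at k = 0.


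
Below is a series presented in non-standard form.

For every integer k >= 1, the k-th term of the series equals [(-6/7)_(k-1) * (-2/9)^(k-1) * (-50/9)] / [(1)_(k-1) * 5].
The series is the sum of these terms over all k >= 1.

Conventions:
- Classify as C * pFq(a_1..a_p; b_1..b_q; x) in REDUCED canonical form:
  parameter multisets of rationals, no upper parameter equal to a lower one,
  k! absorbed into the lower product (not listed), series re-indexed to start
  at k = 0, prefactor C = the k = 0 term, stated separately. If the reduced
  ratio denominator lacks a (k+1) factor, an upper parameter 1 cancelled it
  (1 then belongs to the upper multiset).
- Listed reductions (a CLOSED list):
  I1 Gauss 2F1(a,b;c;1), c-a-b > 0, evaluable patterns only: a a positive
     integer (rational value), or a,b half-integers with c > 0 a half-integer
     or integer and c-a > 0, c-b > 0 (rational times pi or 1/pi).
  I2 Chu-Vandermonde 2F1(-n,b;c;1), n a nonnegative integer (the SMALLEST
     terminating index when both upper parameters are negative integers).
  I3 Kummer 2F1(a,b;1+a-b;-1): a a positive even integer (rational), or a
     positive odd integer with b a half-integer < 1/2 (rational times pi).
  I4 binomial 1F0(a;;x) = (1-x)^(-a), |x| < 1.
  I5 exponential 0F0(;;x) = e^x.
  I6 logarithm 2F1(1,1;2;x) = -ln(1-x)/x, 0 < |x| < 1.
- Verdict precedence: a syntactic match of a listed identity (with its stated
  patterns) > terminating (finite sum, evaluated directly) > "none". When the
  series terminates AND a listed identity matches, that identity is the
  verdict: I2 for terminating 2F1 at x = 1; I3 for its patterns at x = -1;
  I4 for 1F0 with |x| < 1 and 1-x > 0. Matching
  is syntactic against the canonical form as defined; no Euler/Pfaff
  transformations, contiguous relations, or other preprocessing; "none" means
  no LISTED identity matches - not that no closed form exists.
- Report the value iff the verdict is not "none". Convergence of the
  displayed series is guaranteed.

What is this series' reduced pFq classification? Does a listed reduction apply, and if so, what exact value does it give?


This is -10/9 * 1F0(-6/7; -; -2/9) in reduced canonical form. Verdict at x = -2/9: the binomial series (I4) matches (the 1F0 binomial series: exponent 6/7, x = -2/9). Exact value: (-10/9) * (11/9)^(6/7).

Structural cue: t_0 being -10/9, the constant factors (C = -10/9, x = -2/9) combine into one prefactor.
Ratio: r(k) = (-2/9) * (k-6/7) / [(k+1)] - rational in k, leading ratio (-2/9); with t_0 = -10/9, classification follows.


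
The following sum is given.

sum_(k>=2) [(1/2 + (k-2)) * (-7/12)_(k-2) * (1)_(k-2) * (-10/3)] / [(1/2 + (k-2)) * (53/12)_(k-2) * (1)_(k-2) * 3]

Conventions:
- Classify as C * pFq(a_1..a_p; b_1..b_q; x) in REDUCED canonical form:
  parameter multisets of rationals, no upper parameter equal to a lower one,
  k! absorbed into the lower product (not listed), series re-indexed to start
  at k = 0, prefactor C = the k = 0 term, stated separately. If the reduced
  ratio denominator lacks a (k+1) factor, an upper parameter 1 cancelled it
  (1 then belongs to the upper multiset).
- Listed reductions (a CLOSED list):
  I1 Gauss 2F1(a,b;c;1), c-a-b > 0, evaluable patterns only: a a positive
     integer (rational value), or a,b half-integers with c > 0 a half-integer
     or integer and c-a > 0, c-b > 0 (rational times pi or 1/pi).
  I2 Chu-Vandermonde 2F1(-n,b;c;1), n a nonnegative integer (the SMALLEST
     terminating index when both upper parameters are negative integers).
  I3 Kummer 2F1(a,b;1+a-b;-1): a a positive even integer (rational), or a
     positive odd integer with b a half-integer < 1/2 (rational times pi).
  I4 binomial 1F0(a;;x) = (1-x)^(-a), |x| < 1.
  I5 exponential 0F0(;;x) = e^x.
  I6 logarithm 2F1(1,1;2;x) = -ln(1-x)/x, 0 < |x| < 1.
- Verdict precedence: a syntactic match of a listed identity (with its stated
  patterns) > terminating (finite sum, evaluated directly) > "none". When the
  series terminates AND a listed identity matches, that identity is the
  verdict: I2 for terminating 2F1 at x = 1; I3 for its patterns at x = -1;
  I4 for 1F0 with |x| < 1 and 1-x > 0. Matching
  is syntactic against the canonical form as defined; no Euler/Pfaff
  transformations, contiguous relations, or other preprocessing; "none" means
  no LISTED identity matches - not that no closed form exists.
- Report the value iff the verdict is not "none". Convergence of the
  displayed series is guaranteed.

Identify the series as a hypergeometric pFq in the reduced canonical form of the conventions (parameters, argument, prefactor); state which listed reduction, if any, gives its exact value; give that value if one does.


Canonical form: C = -10/9 times 2F1 with upper {-7/12, 1}, lower {53/12}, x = 1. Verdict: Gauss's theorem (I1) matches (x = 1: the Gamma ratio telescopes since c-a-b = 4 > 0 and a = 1 in Z>0). Its exact value is -205/216.

First insight: with t_0 = -10/9, the constant factors (C = -10/9, x = 1) combine into one prefactor.
Adjacent-term ratio: r(k) = 1 * (k-7/12) (k+1) / [(k+53/12) (k+1)] - rational in k. x = 1; t_0 = -10/9; negate the roots.


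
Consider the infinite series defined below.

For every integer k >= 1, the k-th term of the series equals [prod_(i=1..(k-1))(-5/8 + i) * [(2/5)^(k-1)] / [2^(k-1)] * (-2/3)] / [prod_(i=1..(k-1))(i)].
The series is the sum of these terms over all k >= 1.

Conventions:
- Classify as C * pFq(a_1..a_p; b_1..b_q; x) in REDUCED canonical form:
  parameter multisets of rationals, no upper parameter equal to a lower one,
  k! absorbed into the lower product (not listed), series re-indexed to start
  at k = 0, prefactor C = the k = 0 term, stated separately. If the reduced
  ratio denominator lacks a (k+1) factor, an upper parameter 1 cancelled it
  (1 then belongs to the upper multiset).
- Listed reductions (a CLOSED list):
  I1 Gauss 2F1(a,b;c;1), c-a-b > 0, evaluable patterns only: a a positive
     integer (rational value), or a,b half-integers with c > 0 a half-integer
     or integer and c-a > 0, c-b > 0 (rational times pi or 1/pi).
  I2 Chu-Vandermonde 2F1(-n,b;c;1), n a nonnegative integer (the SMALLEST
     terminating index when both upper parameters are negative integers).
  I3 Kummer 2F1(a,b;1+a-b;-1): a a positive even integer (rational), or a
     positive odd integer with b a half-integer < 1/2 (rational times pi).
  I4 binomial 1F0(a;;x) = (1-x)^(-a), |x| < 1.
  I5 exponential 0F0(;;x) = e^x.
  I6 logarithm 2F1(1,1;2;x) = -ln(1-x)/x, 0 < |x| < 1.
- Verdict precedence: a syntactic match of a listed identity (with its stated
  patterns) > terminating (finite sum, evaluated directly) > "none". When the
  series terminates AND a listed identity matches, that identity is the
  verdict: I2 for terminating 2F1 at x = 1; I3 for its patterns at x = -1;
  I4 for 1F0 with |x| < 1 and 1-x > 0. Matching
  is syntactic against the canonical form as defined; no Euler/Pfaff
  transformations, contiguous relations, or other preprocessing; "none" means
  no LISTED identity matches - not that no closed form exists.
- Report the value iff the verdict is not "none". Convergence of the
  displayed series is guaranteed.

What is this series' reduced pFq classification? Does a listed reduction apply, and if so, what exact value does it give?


Canonical form: C = -2/3 times 1F0 with upper {3/8}, lower {-}, x = 1/5. Verdict: the binomial series (I4) applies (the 1F0 binomial series: exponent -3/8, x = 1/5). Its exact value is (-2/3) * (4/5)^(-3/8).

First insight: with t_0 = -2/3, the product of the first k integers (prefactor -2/3) is k!.
Term ratio: r(k) = (1/5) * (k+3/8) / [(k+1)] - rational in k, leading ratio (1/5); with t_0 = -2/3, classification follows.


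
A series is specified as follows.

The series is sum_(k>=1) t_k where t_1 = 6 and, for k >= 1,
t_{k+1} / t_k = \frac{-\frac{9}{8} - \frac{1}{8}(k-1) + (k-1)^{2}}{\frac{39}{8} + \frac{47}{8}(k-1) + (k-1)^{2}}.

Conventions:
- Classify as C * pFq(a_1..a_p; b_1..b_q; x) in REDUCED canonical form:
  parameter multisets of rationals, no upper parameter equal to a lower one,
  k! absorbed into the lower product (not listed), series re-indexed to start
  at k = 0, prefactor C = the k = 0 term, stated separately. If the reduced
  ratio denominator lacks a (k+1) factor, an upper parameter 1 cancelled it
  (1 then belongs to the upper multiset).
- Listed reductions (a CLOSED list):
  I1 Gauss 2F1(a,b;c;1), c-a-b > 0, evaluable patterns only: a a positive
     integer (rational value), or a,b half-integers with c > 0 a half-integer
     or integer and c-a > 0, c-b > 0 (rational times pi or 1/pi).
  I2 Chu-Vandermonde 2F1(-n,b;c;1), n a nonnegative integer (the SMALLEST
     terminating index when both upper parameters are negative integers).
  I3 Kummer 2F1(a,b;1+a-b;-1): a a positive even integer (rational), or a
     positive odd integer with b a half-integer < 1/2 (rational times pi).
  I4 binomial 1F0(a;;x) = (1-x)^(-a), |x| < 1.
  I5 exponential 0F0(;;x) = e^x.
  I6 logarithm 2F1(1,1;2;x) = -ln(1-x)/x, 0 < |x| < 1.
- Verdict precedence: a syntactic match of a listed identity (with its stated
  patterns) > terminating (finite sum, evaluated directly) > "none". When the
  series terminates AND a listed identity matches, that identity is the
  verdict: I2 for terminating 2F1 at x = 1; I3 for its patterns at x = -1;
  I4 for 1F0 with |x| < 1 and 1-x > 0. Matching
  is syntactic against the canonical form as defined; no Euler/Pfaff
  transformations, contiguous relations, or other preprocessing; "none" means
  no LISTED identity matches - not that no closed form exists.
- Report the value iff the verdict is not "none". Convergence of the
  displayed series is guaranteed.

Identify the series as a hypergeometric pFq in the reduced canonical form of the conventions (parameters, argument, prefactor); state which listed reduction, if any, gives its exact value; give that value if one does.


This is 6 * 2F1(-\frac{9}{8}, 1; \frac{39}{8}; 1) in reduced canonical form. Verdict: the Gauss summation I1 matches (x = 1: the Gamma ratio telescopes since c-a-b = 5 > 0 and a = 1 in Z>0). Sum: \frac{93}{20}.

Key step: t_0 being 6, factor the ratio over Q (C = 6, x = 1): negated roots = parameters.
Step ratio: r(k) = 1 * (k-\frac{9}{8}) (k+1) / [(k+\frac{39}{8}) (k+1)] ; factor over Q: parameters, x = 1, and C = 6.


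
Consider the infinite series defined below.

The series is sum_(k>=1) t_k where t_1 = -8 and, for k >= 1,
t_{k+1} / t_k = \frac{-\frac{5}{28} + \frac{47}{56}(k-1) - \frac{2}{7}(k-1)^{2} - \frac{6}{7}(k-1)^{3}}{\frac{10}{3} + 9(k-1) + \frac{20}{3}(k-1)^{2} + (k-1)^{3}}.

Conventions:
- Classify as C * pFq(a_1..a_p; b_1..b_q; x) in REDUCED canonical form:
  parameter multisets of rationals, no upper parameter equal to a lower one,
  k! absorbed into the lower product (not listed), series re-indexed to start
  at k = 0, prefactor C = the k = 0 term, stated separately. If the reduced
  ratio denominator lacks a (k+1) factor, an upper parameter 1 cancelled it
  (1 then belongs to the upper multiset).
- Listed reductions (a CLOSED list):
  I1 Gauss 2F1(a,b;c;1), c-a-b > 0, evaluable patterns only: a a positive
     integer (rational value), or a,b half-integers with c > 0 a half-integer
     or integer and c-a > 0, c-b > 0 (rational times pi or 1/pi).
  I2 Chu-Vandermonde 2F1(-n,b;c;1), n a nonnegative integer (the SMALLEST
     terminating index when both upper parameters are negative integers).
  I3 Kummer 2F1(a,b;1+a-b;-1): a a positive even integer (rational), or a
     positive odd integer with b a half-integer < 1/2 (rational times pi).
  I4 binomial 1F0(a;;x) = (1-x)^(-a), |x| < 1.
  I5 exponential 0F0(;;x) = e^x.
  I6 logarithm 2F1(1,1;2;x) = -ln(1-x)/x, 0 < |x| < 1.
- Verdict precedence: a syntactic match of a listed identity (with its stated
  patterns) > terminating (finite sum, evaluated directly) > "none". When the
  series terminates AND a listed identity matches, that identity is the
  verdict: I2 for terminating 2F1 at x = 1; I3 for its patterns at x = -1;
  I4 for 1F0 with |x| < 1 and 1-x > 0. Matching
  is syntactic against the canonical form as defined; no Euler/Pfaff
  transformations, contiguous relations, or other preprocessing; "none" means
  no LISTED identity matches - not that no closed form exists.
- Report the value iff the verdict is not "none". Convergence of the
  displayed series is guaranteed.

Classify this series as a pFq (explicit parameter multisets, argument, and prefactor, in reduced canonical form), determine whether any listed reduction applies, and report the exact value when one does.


Key observation: t_0 being -8, the expanded ratio factors over Q; prefactor -8, roots give parameters.
Consecutive-term ratio: r(k) = -\frac{6}{7} * (k-\frac{2}{3}) (k-\frac{1}{4}) (k+\frac{5}{4}) / [(k+\frac{2}{3}) (k+5) (k+1)] - rational; roots negated = parameters, x = -\frac{6}{7}, C = -8.

Classification (C = -8): 3F2 with upper {-\frac{2}{3}, -\frac{1}{4}, \frac{5}{4}}, lower {\frac{2}{3}, 5}, argument x = -\frac{6}{7}. Verdict: none - at argument -\frac{6}{7} the multisets {-\frac{2}{3}, -\frac{1}{4}, \frac{5}{4}} ; {\frac{2}{3}, 5} match no listed identity.
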